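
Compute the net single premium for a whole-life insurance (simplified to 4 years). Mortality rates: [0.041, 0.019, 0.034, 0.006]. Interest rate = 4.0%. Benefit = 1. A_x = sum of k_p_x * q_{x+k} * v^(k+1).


v = 0.961538
Year 0: k_p_x=1.0, q=0.041, term=0.039423
Year 1: k_p_x=0.959, q=0.019, term=0.016846
Year 2: k_p_x=0.940779, q=0.034, term=0.028436
Year 3: k_p_x=0.908793, q=0.006, term=0.004661
A_x = 0.0894


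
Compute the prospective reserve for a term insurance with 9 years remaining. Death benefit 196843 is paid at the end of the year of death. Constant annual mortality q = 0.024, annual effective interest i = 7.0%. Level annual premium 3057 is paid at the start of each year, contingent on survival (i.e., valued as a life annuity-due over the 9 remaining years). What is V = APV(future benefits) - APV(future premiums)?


v = 1/(1+i) = 0.934579
APV(future benefits) per unit = sum_{k=0}^{8} k_p_x * q * v^(k+1) = 0.143716
APV(future benefits) = 196843 * 0.143716 = 28289.4229
Life annuity-due factor ä_{x:9} = sum_{k=0}^{8} k_p_x * v^k = 6.407323
APV(future premiums) = 3057 * 6.407323 = 19587.1878
V = 28289.4229 - 19587.1878
= 8702.2351


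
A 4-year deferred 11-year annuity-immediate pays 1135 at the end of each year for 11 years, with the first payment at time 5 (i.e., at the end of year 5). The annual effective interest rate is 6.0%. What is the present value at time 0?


PV at time 4 of the 11-year annuity-immediate:
a_n = 1135 * (1-(1+0.06)^(-11))/0.06 = 8951.6026
Discount back 4 years to time 0:
PV = 8951.6026 * (1+0.06)^(-4)
= 8951.6026 * 0.792094
= 7090.5077


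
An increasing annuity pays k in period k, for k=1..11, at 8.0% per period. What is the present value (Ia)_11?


(Ia)_n = sum_{k=1}^{n} k * v^k, v = 1/(1+i)
v = 0.925926
Sum computed term by term:
(Ia)_11 = 37.4046


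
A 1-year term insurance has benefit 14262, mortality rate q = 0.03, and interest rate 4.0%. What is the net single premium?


NSP = benefit * q * v
v = 1/(1+i) = 0.961538
NSP = 14262 * 0.03 * 0.961538
= 411.4038


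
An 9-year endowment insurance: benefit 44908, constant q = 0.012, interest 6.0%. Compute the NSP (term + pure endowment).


Term component = 3510.6272
Pure endowment = 9_p_x * v^9 * benefit = 0.897041 * 0.591898 * 44908 = 23844.2369
NSP = 27354.8641


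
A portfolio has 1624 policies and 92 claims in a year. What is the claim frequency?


frequency = claims / policies
= 92 / 1624
= 0.0567


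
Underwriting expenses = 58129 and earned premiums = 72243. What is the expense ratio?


Expense ratio = expenses / premiums
= 58129 / 72243
= 0.8046


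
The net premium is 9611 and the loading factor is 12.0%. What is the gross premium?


Gross = net * (1 + loading)
= 9611 * (1 + 0.12)
= 9611 * 1.12
= 10764.32


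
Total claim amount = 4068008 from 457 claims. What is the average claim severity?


severity = total / number
= 4068008 / 457
= 8901.5492


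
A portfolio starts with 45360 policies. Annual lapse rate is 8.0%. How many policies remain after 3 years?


remaining = initial * (1 - lapse)^years
= 45360 * (1 - 0.08)^3
= 45360 * 0.778688
= 35321.2877


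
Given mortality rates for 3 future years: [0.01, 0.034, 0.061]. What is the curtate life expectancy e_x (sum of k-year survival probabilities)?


e_x = sum_{k=1}^{n} k_p_x
k_p_x values:
  1_p_x = 0.99
  2_p_x = 0.95634
  3_p_x = 0.898003
e_x = 2.8443


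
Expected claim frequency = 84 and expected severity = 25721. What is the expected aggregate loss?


E[S] = E[N] * E[X]
= 84 * 25721
= 2.1606e+06


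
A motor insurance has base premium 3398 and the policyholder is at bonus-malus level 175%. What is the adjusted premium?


adjusted = base * BM_level / 100
= 3398 * 175 / 100
= 3398 * 1.75
= 5946.5


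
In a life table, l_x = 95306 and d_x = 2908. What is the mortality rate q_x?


q_x = d_x / l_x
= 2908 / 95306
= 0.0305


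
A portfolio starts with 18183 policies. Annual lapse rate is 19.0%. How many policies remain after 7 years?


remaining = initial * (1 - lapse)^years
= 18183 * (1 - 0.19)^7
= 18183 * 0.228768
= 4159.6872


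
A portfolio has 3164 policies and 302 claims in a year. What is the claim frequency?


frequency = claims / policies
= 302 / 3164
= 0.0954


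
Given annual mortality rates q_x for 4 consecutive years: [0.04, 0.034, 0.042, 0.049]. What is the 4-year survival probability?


p_k = 1 - q_k for each year
Survival = product of (1 - q_k)
= 0.96 * 0.966 * 0.958 * 0.951
= 0.8449


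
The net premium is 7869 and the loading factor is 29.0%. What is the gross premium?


Gross = net * (1 + loading)
= 7869 * (1 + 0.29)
= 7869 * 1.29
= 10151.01


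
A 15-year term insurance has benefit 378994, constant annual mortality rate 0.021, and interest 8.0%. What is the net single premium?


NSP = benefit * sum_{k=0}^{n-1} k_p_x * q * v^(k+1)
With constant q=0.021, v=0.925926
Sum = 0.160247
NSP = 378994 * 0.160247
= 60732.5572


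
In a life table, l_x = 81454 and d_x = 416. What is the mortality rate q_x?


q_x = d_x / l_x
= 416 / 81454
= 0.0051


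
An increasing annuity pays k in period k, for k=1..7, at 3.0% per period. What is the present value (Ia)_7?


(Ia)_n = sum_{k=1}^{n} k * v^k, v = 1/(1+i)
v = 0.970874
Sum computed term by term:
(Ia)_7 = 24.185


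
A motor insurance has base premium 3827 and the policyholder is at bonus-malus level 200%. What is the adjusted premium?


adjusted = base * BM_level / 100
= 3827 * 200 / 100
= 3827 * 2.0
= 7654.0


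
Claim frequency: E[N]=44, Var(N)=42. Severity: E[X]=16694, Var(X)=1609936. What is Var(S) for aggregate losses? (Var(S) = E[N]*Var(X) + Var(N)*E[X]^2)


Var(S) = E[N]*Var(X) + Var(N)*E[X]^2
= 44*1609936 + 42*16694^2
= 70837184 + 11704964712
= 1.1776e+10


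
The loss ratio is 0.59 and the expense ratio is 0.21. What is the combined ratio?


Combined ratio = loss ratio + expense ratio
= 0.59 + 0.21
= 0.8


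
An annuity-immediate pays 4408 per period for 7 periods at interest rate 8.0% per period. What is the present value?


PV = PMT * (1 - (1+i)^(-n)) / i
= 4408 * (1 - (1+0.08)^(-7)) / 0.08
= 4408 * (1 - 0.58349) / 0.08
= 4408 * 5.20637
= 22949.6792


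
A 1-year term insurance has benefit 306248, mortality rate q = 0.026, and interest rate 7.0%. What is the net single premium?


NSP = benefit * q * v
v = 1/(1+i) = 0.934579
NSP = 306248 * 0.026 * 0.934579
= 7441.5402


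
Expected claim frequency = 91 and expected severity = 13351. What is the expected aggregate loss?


E[S] = E[N] * E[X]
= 91 * 13351
= 1.2149e+06


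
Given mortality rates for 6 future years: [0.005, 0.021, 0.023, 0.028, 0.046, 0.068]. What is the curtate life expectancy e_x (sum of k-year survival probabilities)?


e_x = sum_{k=1}^{n} k_p_x
k_p_x values:
  1_p_x = 0.995
  2_p_x = 0.974105
  3_p_x = 0.951701
  4_p_x = 0.925053
  5_p_x = 0.882501
  6_p_x = 0.82249
e_x = 5.5508


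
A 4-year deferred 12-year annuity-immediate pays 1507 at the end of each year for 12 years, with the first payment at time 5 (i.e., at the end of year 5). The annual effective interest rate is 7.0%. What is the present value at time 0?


PV at time 4 of the 12-year annuity-immediate:
a_n = 1507 * (1-(1+0.07)^(-12))/0.07 = 11969.6282
Discount back 4 years to time 0:
PV = 11969.6282 * (1+0.07)^(-4)
= 11969.6282 * 0.762895
= 9131.5721


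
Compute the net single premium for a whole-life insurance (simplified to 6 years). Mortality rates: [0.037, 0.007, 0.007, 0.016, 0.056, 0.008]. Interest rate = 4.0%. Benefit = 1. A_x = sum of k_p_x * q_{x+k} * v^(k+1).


v = 0.961538
Year 0: k_p_x=1.0, q=0.037, term=0.035577
Year 1: k_p_x=0.963, q=0.007, term=0.006232
Year 2: k_p_x=0.956259, q=0.007, term=0.005951
Year 3: k_p_x=0.949565, q=0.016, term=0.012987
Year 4: k_p_x=0.934372, q=0.056, term=0.043007
Year 5: k_p_x=0.882047, q=0.008, term=0.005577
A_x = 0.1093


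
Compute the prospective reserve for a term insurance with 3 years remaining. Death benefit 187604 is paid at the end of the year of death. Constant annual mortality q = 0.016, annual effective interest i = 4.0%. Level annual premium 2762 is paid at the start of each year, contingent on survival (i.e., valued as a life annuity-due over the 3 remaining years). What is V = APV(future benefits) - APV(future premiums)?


v = 1/(1+i) = 0.961538
APV(future benefits) per unit = sum_{k=0}^{2} k_p_x * q * v^(k+1) = 0.043713
APV(future benefits) = 187604 * 0.043713 = 8200.7797
Life annuity-due factor ä_{x:3} = sum_{k=0}^{2} k_p_x * v^k = 2.841361
APV(future premiums) = 2762 * 2.841361 = 7847.8389
V = 8200.7797 - 7847.8389
= 352.9407


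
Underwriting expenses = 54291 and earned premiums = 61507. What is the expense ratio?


Expense ratio = expenses / premiums
= 54291 / 61507
= 0.8827


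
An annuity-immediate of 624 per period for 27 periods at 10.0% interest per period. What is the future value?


FV = PMT * ((1+i)^n - 1) / i
= 624 * ((1.1)^27 - 1) / 0.1
= 624 * (13.109994 - 1) / 0.1
= 75566.3638


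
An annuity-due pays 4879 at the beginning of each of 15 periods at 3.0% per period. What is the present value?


PV_due = PMT * (1-(1+i)^(-n))/i * (1+i)
PV_immediate = 58245.1853
PV_due = 58245.1853 * 1.03
= 59992.5408


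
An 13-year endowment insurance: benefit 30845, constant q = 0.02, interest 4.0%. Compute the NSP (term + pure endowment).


Term component = 5533.0283
Pure endowment = 13_p_x * v^13 * benefit = 0.769022 * 0.600574 * 30845 = 14245.915
NSP = 19778.9433


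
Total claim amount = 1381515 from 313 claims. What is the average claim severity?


severity = total / number
= 1381515 / 313
= 4413.7859


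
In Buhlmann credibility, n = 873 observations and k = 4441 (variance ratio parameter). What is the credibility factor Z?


Z = n / (n + k)
= 873 / (873 + 4441)
= 873 / 5314
= 0.1643


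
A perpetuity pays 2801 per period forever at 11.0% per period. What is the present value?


PV = PMT / i
= 2801 / 0.11
= 25463.6364


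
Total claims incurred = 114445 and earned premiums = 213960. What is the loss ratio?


Loss ratio = claims / premiums
= 114445 / 213960
= 0.5349


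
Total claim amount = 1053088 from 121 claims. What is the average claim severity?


severity = total / number
= 1053088 / 121
= 8703.2066


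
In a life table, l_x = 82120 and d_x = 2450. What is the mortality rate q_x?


q_x = d_x / l_x
= 2450 / 82120
= 0.0298


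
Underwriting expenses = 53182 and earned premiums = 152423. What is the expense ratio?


Expense ratio = expenses / premiums
= 53182 / 152423
= 0.3489


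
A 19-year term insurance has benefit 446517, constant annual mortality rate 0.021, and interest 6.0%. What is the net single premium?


NSP = benefit * sum_{k=0}^{n-1} k_p_x * q * v^(k+1)
With constant q=0.021, v=0.943396
Sum = 0.202007
NSP = 446517 * 0.202007
= 90199.4801


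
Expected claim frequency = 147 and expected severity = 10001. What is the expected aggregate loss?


E[S] = E[N] * E[X]
= 147 * 10001
= 1.4701e+06


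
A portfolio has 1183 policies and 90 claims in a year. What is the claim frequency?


frequency = claims / policies
= 90 / 1183
= 0.0761


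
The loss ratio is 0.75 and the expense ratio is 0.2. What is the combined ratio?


Combined ratio = loss ratio + expense ratio
= 0.75 + 0.2
= 0.95


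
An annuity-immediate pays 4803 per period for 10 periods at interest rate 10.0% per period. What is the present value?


PV = PMT * (1 - (1+i)^(-n)) / i
= 4803 * (1 - (1+0.1)^(-10)) / 0.1
= 4803 * (1 - 0.385543) / 0.1
= 4803 * 6.144567
= 29512.3558


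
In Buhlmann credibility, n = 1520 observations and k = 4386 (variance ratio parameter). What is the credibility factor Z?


Z = n / (n + k)
= 1520 / (1520 + 4386)
= 1520 / 5906
= 0.2574


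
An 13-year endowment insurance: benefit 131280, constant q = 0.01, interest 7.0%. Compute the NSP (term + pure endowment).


Term component = 10434.4622
Pure endowment = 13_p_x * v^13 * benefit = 0.877521 * 0.414964 * 131280 = 47804.3027
NSP = 58238.7649


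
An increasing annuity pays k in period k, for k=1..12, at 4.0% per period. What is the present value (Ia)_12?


(Ia)_n = sum_{k=1}^{n} k * v^k, v = 1/(1+i)
v = 0.961538
Sum computed term by term:
(Ia)_12 = 56.6328


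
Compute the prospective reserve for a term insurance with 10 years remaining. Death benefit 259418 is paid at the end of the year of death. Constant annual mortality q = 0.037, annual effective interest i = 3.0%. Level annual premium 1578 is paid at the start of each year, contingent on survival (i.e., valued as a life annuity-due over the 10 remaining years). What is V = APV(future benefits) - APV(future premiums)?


v = 1/(1+i) = 0.970874
APV(future benefits) per unit = sum_{k=0}^{9} k_p_x * q * v^(k+1) = 0.270389
APV(future benefits) = 259418 * 0.270389 = 70143.8064
Life annuity-due factor ä_{x:10} = sum_{k=0}^{9} k_p_x * v^k = 7.527049
APV(future premiums) = 1578 * 7.527049 = 11877.6828
V = 70143.8064 - 11877.6828
= 58266.1236


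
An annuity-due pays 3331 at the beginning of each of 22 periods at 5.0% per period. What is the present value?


PV_due = PMT * (1-(1+i)^(-n))/i * (1+i)
PV_immediate = 43845.9616
PV_due = 43845.9616 * 1.05
= 46038.2597


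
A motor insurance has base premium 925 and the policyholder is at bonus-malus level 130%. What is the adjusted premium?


adjusted = base * BM_level / 100
= 925 * 130 / 100
= 925 * 1.3
= 1202.5


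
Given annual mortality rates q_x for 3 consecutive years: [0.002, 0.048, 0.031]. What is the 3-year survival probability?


p_k = 1 - q_k for each year
Survival = product of (1 - q_k)
= 0.998 * 0.952 * 0.969
= 0.9206


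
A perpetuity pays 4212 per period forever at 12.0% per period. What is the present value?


PV = PMT / i
= 4212 / 0.12
= 35100.0


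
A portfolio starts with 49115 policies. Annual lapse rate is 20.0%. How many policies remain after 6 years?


remaining = initial * (1 - lapse)^years
= 49115 * (1 - 0.2)^6
= 49115 * 0.262144
= 12875.2026


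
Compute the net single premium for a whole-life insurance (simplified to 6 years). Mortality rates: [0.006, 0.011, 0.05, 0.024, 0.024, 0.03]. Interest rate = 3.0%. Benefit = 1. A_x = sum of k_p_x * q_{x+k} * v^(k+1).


v = 0.970874
Year 0: k_p_x=1.0, q=0.006, term=0.005825
Year 1: k_p_x=0.994, q=0.011, term=0.010306
Year 2: k_p_x=0.983066, q=0.05, term=0.044982
Year 3: k_p_x=0.933913, q=0.024, term=0.019914
Year 4: k_p_x=0.911499, q=0.024, term=0.01887
Year 5: k_p_x=0.889623, q=0.03, term=0.022351
A_x = 0.1223


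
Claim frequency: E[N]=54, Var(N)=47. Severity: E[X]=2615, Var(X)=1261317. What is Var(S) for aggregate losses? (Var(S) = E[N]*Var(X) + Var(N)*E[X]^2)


Var(S) = E[N]*Var(X) + Var(N)*E[X]^2
= 54*1261317 + 47*2615^2
= 68111118 + 321396575
= 3.8951e+08


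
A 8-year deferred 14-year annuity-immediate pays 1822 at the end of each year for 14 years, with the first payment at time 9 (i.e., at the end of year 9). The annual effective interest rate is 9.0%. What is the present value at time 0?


PV at time 8 of the 14-year annuity-immediate:
a_n = 1822 * (1-(1+0.09)^(-14))/0.09 = 14186.366
Discount back 8 years to time 0:
PV = 14186.366 * (1+0.09)^(-8)
= 14186.366 * 0.501866
= 7119.6587


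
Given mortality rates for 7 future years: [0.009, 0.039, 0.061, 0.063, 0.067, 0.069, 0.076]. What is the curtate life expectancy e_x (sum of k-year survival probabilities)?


e_x = sum_{k=1}^{n} k_p_x
k_p_x values:
  1_p_x = 0.991
  2_p_x = 0.952351
  3_p_x = 0.894258
  4_p_x = 0.837919
  5_p_x = 0.781779
  6_p_x = 0.727836
  7_p_x = 0.67252
e_x = 5.8577


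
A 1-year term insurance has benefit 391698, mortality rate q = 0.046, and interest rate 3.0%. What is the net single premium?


NSP = benefit * q * v
v = 1/(1+i) = 0.970874
NSP = 391698 * 0.046 * 0.970874
= 17493.3087


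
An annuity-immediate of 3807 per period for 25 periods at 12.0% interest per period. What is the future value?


FV = PMT * ((1+i)^n - 1) / i
= 3807 * ((1.12)^25 - 1) / 0.12
= 3807 * (17.000064 - 1) / 0.12
= 507602.0433


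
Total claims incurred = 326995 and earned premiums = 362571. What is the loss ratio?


Loss ratio = claims / premiums
= 326995 / 362571
= 0.9019


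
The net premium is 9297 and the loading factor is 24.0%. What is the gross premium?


Gross = net * (1 + loading)
= 9297 * (1 + 0.24)
= 9297 * 1.24
= 11528.28


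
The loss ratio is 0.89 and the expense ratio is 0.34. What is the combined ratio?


Combined ratio = loss ratio + expense ratio
= 0.89 + 0.34
= 1.23


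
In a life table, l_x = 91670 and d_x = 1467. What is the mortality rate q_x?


q_x = d_x / l_x
= 1467 / 91670
= 0.016


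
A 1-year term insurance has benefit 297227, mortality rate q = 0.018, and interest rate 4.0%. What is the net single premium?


NSP = benefit * q * v
v = 1/(1+i) = 0.961538
NSP = 297227 * 0.018 * 0.961538
= 5144.3135


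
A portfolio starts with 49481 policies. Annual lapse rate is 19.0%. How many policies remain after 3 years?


remaining = initial * (1 - lapse)^years
= 49481 * (1 - 0.19)^3
= 49481 * 0.531441
= 26296.2321


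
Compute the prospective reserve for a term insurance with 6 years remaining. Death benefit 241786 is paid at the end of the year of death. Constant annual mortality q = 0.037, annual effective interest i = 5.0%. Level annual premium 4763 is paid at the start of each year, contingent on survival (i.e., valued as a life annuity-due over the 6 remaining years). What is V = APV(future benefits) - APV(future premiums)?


v = 1/(1+i) = 0.952381
APV(future benefits) per unit = sum_{k=0}^{5} k_p_x * q * v^(k+1) = 0.17218
APV(future benefits) = 241786 * 0.17218 = 41630.7653
Life annuity-due factor ä_{x:6} = sum_{k=0}^{5} k_p_x * v^k = 4.886195
APV(future premiums) = 4763 * 4.886195 = 23272.9481
V = 41630.7653 - 23272.9481
= 18357.8172


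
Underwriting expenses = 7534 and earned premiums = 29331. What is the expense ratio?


Expense ratio = expenses / premiums
= 7534 / 29331
= 0.2569


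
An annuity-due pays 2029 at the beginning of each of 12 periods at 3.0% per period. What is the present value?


PV_due = PMT * (1-(1+i)^(-n))/i * (1+i)
PV_immediate = 20196.6741
PV_due = 20196.6741 * 1.03
= 20802.5743


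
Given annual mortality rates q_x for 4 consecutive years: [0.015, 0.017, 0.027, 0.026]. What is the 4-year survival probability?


p_k = 1 - q_k for each year
Survival = product of (1 - q_k)
= 0.985 * 0.983 * 0.973 * 0.974
= 0.9176


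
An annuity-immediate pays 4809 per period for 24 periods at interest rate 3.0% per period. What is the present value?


PV = PMT * (1 - (1+i)^(-n)) / i
= 4809 * (1 - (1+0.03)^(-24)) / 0.03
= 4809 * (1 - 0.491934) / 0.03
= 4809 * 16.935542
= 81443.0221


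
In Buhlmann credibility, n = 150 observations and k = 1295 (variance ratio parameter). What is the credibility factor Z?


Z = n / (n + k)
= 150 / (150 + 1295)
= 150 / 1445
= 0.1038


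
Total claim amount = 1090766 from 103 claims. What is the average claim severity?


severity = total / number
= 1090766 / 103
= 10589.9612


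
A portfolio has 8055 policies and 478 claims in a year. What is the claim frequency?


frequency = claims / policies
= 478 / 8055
= 0.0593


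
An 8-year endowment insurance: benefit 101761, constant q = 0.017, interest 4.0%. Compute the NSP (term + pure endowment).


Term component = 11015.988
Pure endowment = 8_p_x * v^8 * benefit = 0.871823 * 0.73069 * 101761 = 64825.0401
NSP = 75841.0282


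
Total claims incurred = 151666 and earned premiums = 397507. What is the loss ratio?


Loss ratio = claims / premiums
= 151666 / 397507
= 0.3815


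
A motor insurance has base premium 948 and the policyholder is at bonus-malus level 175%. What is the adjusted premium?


adjusted = base * BM_level / 100
= 948 * 175 / 100
= 948 * 1.75
= 1659.0


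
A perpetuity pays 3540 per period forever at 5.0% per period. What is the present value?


PV = PMT / i
= 3540 / 0.05
= 70800.0


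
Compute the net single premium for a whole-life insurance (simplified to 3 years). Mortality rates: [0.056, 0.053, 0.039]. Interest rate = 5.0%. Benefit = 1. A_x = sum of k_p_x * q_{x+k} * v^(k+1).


v = 0.952381
Year 0: k_p_x=1.0, q=0.056, term=0.053333
Year 1: k_p_x=0.944, q=0.053, term=0.04538
Year 2: k_p_x=0.893968, q=0.039, term=0.030117
A_x = 0.1288


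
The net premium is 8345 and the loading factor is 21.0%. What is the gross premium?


Gross = net * (1 + loading)
= 8345 * (1 + 0.21)
= 8345 * 1.21
= 10097.45


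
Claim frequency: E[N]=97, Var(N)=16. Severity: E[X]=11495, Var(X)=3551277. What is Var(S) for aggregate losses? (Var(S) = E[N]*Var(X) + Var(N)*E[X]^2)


Var(S) = E[N]*Var(X) + Var(N)*E[X]^2
= 97*3551277 + 16*11495^2
= 344473869 + 2114160400
= 2.4586e+09


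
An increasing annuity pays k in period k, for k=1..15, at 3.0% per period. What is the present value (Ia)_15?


(Ia)_n = sum_{k=1}^{n} k * v^k, v = 1/(1+i)
v = 0.970874
Sum computed term by term:
(Ia)_15 = 88.9381


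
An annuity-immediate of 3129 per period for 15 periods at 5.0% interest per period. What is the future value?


FV = PMT * ((1+i)^n - 1) / i
= 3129 * ((1.05)^15 - 1) / 0.05
= 3129 * (2.078928 - 1) / 0.05
= 67519.3255


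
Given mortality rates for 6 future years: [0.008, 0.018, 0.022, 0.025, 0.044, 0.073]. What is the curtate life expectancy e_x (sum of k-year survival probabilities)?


e_x = sum_{k=1}^{n} k_p_x
k_p_x values:
  1_p_x = 0.992
  2_p_x = 0.974144
  3_p_x = 0.952713
  4_p_x = 0.928895
  5_p_x = 0.888024
  6_p_x = 0.823198
e_x = 5.559


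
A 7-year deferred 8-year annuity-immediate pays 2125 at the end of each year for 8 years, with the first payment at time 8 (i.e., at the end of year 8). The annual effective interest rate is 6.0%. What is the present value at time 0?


PV at time 7 of the 8-year annuity-immediate:
a_n = 2125 * (1-(1+0.06)^(-8))/0.06 = 13195.8118
Discount back 7 years to time 0:
PV = 13195.8118 * (1+0.06)^(-7)
= 13195.8118 * 0.665057
= 8775.9685


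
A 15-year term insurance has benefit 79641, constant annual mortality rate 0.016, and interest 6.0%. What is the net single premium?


NSP = benefit * sum_{k=0}^{n-1} k_p_x * q * v^(k+1)
With constant q=0.016, v=0.943396
Sum = 0.141559
NSP = 79641 * 0.141559
= 11273.8805


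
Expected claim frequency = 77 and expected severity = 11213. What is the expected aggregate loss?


E[S] = E[N] * E[X]
= 77 * 11213
= 863401


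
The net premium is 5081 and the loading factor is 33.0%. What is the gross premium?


Gross = net * (1 + loading)
= 5081 * (1 + 0.33)
= 5081 * 1.33
= 6757.73


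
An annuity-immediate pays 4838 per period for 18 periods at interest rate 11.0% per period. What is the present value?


PV = PMT * (1 - (1+i)^(-n)) / i
= 4838 * (1 - (1+0.11)^(-18)) / 0.11
= 4838 * (1 - 0.152822) / 0.11
= 4838 * 7.701617
= 37260.421


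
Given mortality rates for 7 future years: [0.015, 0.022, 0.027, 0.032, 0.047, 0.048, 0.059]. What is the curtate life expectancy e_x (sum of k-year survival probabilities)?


e_x = sum_{k=1}^{n} k_p_x
k_p_x values:
  1_p_x = 0.985
  2_p_x = 0.96333
  3_p_x = 0.93732
  4_p_x = 0.907326
  5_p_x = 0.864682
  6_p_x = 0.823177
  7_p_x = 0.774609
e_x = 6.2554


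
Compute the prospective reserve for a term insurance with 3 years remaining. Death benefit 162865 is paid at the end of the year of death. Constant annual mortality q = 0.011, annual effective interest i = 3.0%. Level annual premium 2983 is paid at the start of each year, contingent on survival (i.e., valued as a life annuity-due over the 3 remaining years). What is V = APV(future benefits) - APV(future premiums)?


v = 1/(1+i) = 0.970874
APV(future benefits) per unit = sum_{k=0}^{2} k_p_x * q * v^(k+1) = 0.03078
APV(future benefits) = 162865 * 0.03078 = 5013.0538
Life annuity-due factor ä_{x:3} = sum_{k=0}^{2} k_p_x * v^k = 2.882167
APV(future premiums) = 2983 * 2.882167 = 8597.5042
V = 5013.0538 - 8597.5042
= -3584.4504


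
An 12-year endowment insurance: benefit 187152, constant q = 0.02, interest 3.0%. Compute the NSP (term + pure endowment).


Term component = 33658.5744
Pure endowment = 12_p_x * v^12 * benefit = 0.784717 * 0.70138 * 187152 = 103005.564
NSP = 136664.1384


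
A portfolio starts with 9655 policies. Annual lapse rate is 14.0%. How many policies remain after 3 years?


remaining = initial * (1 - lapse)^years
= 9655 * (1 - 0.14)^3
= 9655 * 0.636056
= 6141.1207


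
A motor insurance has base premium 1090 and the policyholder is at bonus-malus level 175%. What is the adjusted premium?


adjusted = base * BM_level / 100
= 1090 * 175 / 100
= 1090 * 1.75
= 1907.5


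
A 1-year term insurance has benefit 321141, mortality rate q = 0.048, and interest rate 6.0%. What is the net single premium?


NSP = benefit * q * v
v = 1/(1+i) = 0.943396
NSP = 321141 * 0.048 * 0.943396
= 14542.234


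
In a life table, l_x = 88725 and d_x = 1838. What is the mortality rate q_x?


q_x = d_x / l_x
= 1838 / 88725
= 0.0207


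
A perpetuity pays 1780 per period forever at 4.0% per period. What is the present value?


PV = PMT / i
= 1780 / 0.04
= 44500.0


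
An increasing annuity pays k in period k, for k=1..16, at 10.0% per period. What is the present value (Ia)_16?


(Ia)_n = sum_{k=1}^{n} k * v^k, v = 1/(1+i)
v = 0.909091
Sum computed term by term:
(Ia)_16 = 51.2401


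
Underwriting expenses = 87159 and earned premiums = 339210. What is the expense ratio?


Expense ratio = expenses / premiums
= 87159 / 339210
= 0.2569


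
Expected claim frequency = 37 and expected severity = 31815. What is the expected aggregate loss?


E[S] = E[N] * E[X]
= 37 * 31815
= 1.1772e+06


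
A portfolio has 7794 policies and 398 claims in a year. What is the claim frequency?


frequency = claims / policies
= 398 / 7794
= 0.0511


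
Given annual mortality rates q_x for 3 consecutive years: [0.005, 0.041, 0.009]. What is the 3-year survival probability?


p_k = 1 - q_k for each year
Survival = product of (1 - q_k)
= 0.995 * 0.959 * 0.991
= 0.9456


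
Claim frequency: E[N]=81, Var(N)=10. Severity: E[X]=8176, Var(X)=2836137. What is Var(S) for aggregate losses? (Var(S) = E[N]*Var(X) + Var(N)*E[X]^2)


Var(S) = E[N]*Var(X) + Var(N)*E[X]^2
= 81*2836137 + 10*8176^2
= 229727097 + 668469760
= 8.9820e+08


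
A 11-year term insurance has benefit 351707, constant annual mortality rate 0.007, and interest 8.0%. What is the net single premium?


NSP = benefit * sum_{k=0}^{n-1} k_p_x * q * v^(k+1)
With constant q=0.007, v=0.925926
Sum = 0.048518
NSP = 351707 * 0.048518
= 17064.1143


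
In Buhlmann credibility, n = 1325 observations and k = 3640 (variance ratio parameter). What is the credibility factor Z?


Z = n / (n + k)
= 1325 / (1325 + 3640)
= 1325 / 4965
= 0.2669


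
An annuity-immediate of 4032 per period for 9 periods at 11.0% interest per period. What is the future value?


FV = PMT * ((1+i)^n - 1) / i
= 4032 * ((1.11)^9 - 1) / 0.11
= 4032 * (2.558037 - 1) / 0.11
= 57109.1353


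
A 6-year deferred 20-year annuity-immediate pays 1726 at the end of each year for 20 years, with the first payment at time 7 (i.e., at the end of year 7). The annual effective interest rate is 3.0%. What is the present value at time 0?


PV at time 6 of the 20-year annuity-immediate:
a_n = 1726 * (1-(1+0.03)^(-20))/0.03 = 25678.5216
Discount back 6 years to time 0:
PV = 25678.5216 * (1+0.03)^(-6)
= 25678.5216 * 0.837484
= 21505.3576


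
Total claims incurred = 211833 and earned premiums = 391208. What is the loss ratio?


Loss ratio = claims / premiums
= 211833 / 391208
= 0.5415


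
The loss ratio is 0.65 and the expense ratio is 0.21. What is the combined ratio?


Combined ratio = loss ratio + expense ratio
= 0.65 + 0.21
= 0.86


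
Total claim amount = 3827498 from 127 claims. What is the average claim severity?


severity = total / number
= 3827498 / 127
= 30137.7795


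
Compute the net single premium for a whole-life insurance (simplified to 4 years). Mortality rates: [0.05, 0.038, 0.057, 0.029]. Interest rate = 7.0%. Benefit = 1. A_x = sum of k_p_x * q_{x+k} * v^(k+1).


v = 0.934579
Year 0: k_p_x=1.0, q=0.05, term=0.046729
Year 1: k_p_x=0.95, q=0.038, term=0.031531
Year 2: k_p_x=0.9139, q=0.057, term=0.042523
Year 3: k_p_x=0.861808, q=0.029, term=0.019067
A_x = 0.1398


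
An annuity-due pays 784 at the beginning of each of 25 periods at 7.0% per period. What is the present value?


PV_due = PMT * (1-(1+i)^(-n))/i * (1+i)
PV_immediate = 9136.4092
PV_due = 9136.4092 * 1.07
= 9775.9579


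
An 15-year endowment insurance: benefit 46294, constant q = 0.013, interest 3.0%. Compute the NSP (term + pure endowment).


Term component = 6613.4443
Pure endowment = 15_p_x * v^15 * benefit = 0.821783 * 0.641862 * 46294 = 24418.7611
NSP = 31032.2054


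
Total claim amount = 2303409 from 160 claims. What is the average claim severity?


severity = total / number
= 2303409 / 160
= 14396.3062


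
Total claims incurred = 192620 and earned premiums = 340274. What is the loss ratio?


Loss ratio = claims / premiums
= 192620 / 340274
= 0.5661


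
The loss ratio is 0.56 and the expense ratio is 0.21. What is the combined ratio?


Combined ratio = loss ratio + expense ratio
= 0.56 + 0.21
= 0.77


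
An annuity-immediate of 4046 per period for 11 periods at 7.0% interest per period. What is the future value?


FV = PMT * ((1+i)^n - 1) / i
= 4046 * ((1.07)^11 - 1) / 0.07
= 4046 * (2.104852 - 1) / 0.07
= 63860.4428


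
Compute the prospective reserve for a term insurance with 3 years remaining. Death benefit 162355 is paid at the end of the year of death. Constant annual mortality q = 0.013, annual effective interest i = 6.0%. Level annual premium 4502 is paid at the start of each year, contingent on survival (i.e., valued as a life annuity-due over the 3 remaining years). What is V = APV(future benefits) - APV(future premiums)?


v = 1/(1+i) = 0.943396
APV(future benefits) per unit = sum_{k=0}^{2} k_p_x * q * v^(k+1) = 0.034317
APV(future benefits) = 162355 * 0.034317 = 5571.5039
Life annuity-due factor ä_{x:3} = sum_{k=0}^{2} k_p_x * v^k = 2.798139
APV(future premiums) = 4502 * 2.798139 = 12597.2219
V = 5571.5039 - 12597.2219
= -7025.7179


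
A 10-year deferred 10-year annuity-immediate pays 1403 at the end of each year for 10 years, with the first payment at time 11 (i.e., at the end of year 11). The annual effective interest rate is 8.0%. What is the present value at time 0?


PV at time 10 of the 10-year annuity-immediate:
a_n = 1403 * (1-(1+0.08)^(-10))/0.08 = 9414.2442
Discount back 10 years to time 0:
PV = 9414.2442 * (1+0.08)^(-10)
= 9414.2442 * 0.463193
= 4360.6166


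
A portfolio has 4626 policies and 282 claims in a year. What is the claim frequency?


frequency = claims / policies
= 282 / 4626
= 0.061


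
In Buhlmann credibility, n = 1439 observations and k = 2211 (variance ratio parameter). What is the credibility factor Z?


Z = n / (n + k)
= 1439 / (1439 + 2211)
= 1439 / 3650
= 0.3942


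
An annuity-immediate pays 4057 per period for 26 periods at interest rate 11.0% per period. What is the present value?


PV = PMT * (1 - (1+i)^(-n)) / i
= 4057 * (1 - (1+0.11)^(-26)) / 0.11
= 4057 * (1 - 0.066314) / 0.11
= 4057 * 8.488058
= 34436.0523


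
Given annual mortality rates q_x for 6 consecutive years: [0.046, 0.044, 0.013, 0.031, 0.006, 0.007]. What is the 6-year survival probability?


p_k = 1 - q_k for each year
Survival = product of (1 - q_k)
= 0.954 * 0.956 * 0.987 * 0.969 * 0.994 * 0.993
= 0.861


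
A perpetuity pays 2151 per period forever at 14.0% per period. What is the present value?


PV = PMT / i
= 2151 / 0.14
= 15364.2857


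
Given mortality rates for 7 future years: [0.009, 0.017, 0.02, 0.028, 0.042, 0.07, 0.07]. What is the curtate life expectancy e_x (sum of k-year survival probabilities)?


e_x = sum_{k=1}^{n} k_p_x
k_p_x values:
  1_p_x = 0.991
  2_p_x = 0.974153
  3_p_x = 0.95467
  4_p_x = 0.927939
  5_p_x = 0.888966
  6_p_x = 0.826738
  7_p_x = 0.768866
e_x = 6.3323


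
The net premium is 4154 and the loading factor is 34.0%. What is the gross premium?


Gross = net * (1 + loading)
= 4154 * (1 + 0.34)
= 4154 * 1.34
= 5566.36


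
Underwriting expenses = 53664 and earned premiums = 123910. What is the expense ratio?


Expense ratio = expenses / premiums
= 53664 / 123910
= 0.4331


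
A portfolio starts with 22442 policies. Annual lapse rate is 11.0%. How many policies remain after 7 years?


remaining = initial * (1 - lapse)^years
= 22442 * (1 - 0.11)^7
= 22442 * 0.442313
= 9926.3962


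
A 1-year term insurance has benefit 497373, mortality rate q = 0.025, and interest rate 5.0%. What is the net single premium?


NSP = benefit * q * v
v = 1/(1+i) = 0.952381
NSP = 497373 * 0.025 * 0.952381
= 11842.2143


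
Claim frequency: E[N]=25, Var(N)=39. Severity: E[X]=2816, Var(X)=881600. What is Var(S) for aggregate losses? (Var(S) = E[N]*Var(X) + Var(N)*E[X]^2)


Var(S) = E[N]*Var(X) + Var(N)*E[X]^2
= 25*881600 + 39*2816^2
= 22040000 + 309264384
= 3.3130e+08


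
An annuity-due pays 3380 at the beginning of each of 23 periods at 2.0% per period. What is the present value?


PV_due = PMT * (1-(1+i)^(-n))/i * (1+i)
PV_immediate = 61827.6499
PV_due = 61827.6499 * 1.02
= 63064.2029


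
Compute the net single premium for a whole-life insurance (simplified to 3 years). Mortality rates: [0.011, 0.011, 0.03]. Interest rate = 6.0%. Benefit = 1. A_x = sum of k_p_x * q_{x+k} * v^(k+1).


v = 0.943396
Year 0: k_p_x=1.0, q=0.011, term=0.010377
Year 1: k_p_x=0.989, q=0.011, term=0.009682
Year 2: k_p_x=0.978121, q=0.03, term=0.024637
A_x = 0.0447


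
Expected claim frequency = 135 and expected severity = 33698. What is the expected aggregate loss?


E[S] = E[N] * E[X]
= 135 * 33698
= 4.5492e+06


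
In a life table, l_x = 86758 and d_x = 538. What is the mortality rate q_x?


q_x = d_x / l_x
= 538 / 86758
= 0.0062


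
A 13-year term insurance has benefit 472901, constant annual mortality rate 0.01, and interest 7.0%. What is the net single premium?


NSP = benefit * sum_{k=0}^{n-1} k_p_x * q * v^(k+1)
With constant q=0.01, v=0.934579
Sum = 0.079482
NSP = 472901 * 0.079482
= 37587.3521


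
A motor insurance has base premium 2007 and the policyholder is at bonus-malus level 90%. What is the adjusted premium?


adjusted = base * BM_level / 100
= 2007 * 90 / 100
= 2007 * 0.9
= 1806.3


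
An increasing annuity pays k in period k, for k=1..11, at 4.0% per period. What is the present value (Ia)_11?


(Ia)_n = sum_{k=1}^{n} k * v^k, v = 1/(1+i)
v = 0.961538
Sum computed term by term:
(Ia)_11 = 49.1376


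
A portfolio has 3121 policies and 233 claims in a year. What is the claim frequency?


frequency = claims / policies
= 233 / 3121
= 0.0747


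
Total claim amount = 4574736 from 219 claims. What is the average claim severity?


severity = total / number
= 4574736 / 219
= 20889.2055


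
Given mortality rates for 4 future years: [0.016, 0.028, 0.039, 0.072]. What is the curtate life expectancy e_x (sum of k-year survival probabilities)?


e_x = sum_{k=1}^{n} k_p_x
k_p_x values:
  1_p_x = 0.984
  2_p_x = 0.956448
  3_p_x = 0.919147
  4_p_x = 0.852968
e_x = 3.7126


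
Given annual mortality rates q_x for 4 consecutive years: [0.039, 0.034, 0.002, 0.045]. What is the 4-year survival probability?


p_k = 1 - q_k for each year
Survival = product of (1 - q_k)
= 0.961 * 0.966 * 0.998 * 0.955
= 0.8848


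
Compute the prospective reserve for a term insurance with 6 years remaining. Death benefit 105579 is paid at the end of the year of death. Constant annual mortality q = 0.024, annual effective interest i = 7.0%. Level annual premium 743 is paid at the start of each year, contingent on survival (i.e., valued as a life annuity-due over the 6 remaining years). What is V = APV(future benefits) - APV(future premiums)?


v = 1/(1+i) = 0.934579
APV(future benefits) per unit = sum_{k=0}^{5} k_p_x * q * v^(k+1) = 0.108264
APV(future benefits) = 105579 * 0.108264 = 11430.4266
Life annuity-due factor ä_{x:6} = sum_{k=0}^{5} k_p_x * v^k = 4.826779
APV(future premiums) = 743 * 4.826779 = 3586.2969
V = 11430.4266 - 3586.2969
= 7844.1296


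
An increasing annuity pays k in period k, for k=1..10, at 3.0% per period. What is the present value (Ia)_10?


(Ia)_n = sum_{k=1}^{n} k * v^k, v = 1/(1+i)
v = 0.970874
Sum computed term by term:
(Ia)_10 = 44.839


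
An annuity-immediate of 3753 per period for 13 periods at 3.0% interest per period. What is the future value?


FV = PMT * ((1+i)^n - 1) / i
= 3753 * ((1.03)^13 - 1) / 0.03
= 3753 * (1.468534 - 1) / 0.03
= 58613.5676


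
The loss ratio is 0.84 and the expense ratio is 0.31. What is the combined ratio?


Combined ratio = loss ratio + expense ratio
= 0.84 + 0.31
= 1.15


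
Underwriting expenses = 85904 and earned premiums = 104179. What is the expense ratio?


Expense ratio = expenses / premiums
= 85904 / 104179
= 0.8246


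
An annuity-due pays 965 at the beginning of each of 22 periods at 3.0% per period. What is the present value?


PV_due = PMT * (1-(1+i)^(-n))/i * (1+i)
PV_immediate = 15379.1246
PV_due = 15379.1246 * 1.03
= 15840.4983


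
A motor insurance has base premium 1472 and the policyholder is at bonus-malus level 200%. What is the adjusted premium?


adjusted = base * BM_level / 100
= 1472 * 200 / 100
= 1472 * 2.0
= 2944.0


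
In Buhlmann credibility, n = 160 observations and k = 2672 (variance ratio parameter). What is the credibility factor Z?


Z = n / (n + k)
= 160 / (160 + 2672)
= 160 / 2832
= 0.0565


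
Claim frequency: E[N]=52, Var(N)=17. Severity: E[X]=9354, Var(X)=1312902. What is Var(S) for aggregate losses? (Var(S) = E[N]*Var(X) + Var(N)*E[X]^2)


Var(S) = E[N]*Var(X) + Var(N)*E[X]^2
= 52*1312902 + 17*9354^2
= 68270904 + 1487454372
= 1.5557e+09


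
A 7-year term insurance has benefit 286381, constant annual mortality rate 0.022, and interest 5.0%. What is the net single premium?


NSP = benefit * sum_{k=0}^{n-1} k_p_x * q * v^(k+1)
With constant q=0.022, v=0.952381
Sum = 0.119716
NSP = 286381 * 0.119716
= 34284.5206


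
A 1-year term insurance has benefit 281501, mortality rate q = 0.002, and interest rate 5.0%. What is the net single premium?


NSP = benefit * q * v
v = 1/(1+i) = 0.952381
NSP = 281501 * 0.002 * 0.952381
= 536.1924


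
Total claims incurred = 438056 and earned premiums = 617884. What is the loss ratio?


Loss ratio = claims / premiums
= 438056 / 617884
= 0.709


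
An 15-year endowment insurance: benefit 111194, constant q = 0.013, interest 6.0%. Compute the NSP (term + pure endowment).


Term component = 13011.6496
Pure endowment = 15_p_x * v^15 * benefit = 0.821783 * 0.417265 * 111194 = 38128.5829
NSP = 51140.2325


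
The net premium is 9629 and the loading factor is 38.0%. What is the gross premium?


Gross = net * (1 + loading)
= 9629 * (1 + 0.38)
= 9629 * 1.38
= 13288.02


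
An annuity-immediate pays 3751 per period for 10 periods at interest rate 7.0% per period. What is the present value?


PV = PMT * (1 - (1+i)^(-n)) / i
= 3751 * (1 - (1+0.07)^(-10)) / 0.07
= 3751 * (1 - 0.508349) / 0.07
= 3751 * 7.023582
= 26345.4544


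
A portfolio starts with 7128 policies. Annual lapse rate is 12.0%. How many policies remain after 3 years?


remaining = initial * (1 - lapse)^years
= 7128 * (1 - 0.12)^3
= 7128 * 0.681472
= 4857.5324


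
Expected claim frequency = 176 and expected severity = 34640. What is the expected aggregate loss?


E[S] = E[N] * E[X]
= 176 * 34640
= 6.0966e+06
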